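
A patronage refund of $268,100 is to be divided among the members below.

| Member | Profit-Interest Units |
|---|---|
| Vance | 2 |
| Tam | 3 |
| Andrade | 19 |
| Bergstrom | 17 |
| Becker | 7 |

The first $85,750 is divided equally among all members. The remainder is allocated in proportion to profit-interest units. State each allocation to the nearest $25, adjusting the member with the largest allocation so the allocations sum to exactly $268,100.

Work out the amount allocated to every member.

First tranche $85,750 split equally: $17,150 each.
Remainder $182,350 by profit-interest units (total 48): Vance 7,597.92 → $7,600; Tam 11,396.88 → $11,400; Andrade 72,180.21 → $72,175; Bergstrom 64,582.29 → $64,575; Becker 26,592.71 → $26,600.
Totals: Vance $17,150 + $7,600 = $24,750; Tam $17,150 + $11,400 = $28,550; Andrade $17,150 + $72,175 = $89,325; Bergstrom $17,150 + $64,575 = $81,725; Becker $17,150 + $26,600 = $43,750.

Vance: $24,750; Tam: $28,550; Andrade: $89,325; Bergstrom: $81,725; Becker: $43,750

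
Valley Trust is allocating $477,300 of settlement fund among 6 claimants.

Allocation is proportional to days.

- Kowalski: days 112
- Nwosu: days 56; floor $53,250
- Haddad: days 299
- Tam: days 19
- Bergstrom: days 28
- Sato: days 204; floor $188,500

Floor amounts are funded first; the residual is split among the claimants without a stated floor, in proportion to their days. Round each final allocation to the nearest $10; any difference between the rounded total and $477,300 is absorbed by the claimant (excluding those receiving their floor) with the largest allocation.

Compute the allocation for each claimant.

Guaranteed amounts: Nwosu $53,250; Sato $188,500. Remaining pool $235,550.
Remaining pool split over remaining days 458: Kowalski 57,601.75 → $57,600; Haddad 153,776.09 → $153,780; Tam 9,771.72 → $9,770; Bergstrom 14,400.44 → $14,400.

Kowalski: $57,600; Nwosu: $53,250; Haddad: $153,780; Tam: $9,770; Bergstrom: $14,400; Sato: $188,500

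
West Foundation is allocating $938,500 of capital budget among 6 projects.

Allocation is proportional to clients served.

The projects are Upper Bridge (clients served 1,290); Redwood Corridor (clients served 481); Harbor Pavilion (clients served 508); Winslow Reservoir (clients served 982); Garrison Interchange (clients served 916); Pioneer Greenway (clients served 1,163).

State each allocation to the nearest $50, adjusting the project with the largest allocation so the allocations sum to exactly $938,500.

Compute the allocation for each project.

Sum of clients served: 5,340.
Proportional shares: Upper Bridge 1,290/5,340 × $938,500 = 226,716.29; Redwood Corridor 481/5,340 × $938,500 = 84,535.30; Harbor Pavilion 508/5,340 × $938,500 = 89,280.52; Winslow Reservoir 982/5,340 × $938,500 = 172,585.58; Garrison Interchange 916/5,340 × $938,500 = 160,986.14; Pioneer Greenway 1,163/5,340 × $938,500 = 204,396.16.
At nearest $50: Upper Bridge $226,700; Redwood Corridor $84,550; Harbor Pavilion $89,300; Winslow Reservoir $172,600; Garrison Interchange $161,000; Pioneer Greenway $204,400. Sum = $938,550.
Difference $938,500 − $938,550 = −$50 applied to largest allocation (Upper Bridge): Upper Bridge becomes $226,650.

Upper Bridge: $226,650 | Redwood Corridor: $84,550 | Harbor Pavilion: $89,300 | Winslow Reservoir: $172,600 | Garrison Interchange: $161,000 | Pioneer Greenway: $204,400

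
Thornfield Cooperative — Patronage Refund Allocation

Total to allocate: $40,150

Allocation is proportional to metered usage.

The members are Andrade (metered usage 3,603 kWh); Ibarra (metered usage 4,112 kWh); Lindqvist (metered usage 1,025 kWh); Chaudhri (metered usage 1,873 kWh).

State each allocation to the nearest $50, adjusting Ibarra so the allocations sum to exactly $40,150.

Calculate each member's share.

Andrade: $13,650 | Ibarra: $15,500 | Lindqvist: $3,900 | Chaudhri: $7,100

Sum of metered usage: 10,613.
Proportional shares: Andrade 3,603/10,613 × $40,150 = 13,630.50; Ibarra 4,112/10,613 × $40,150 = 15,556.09; Lindqvist 1,025/10,613 × $40,150 = 3,877.67; Chaudhri 1,873/10,613 × $40,150 = 7,085.74.
At nearest $50: Andrade $13,650; Ibarra $15,550; Lindqvist $3,900; Chaudhri $7,100. Sum = $40,200.
Difference $40,150 − $40,200 = −$50 applied to Ibarra: Ibarra becomes $15,500.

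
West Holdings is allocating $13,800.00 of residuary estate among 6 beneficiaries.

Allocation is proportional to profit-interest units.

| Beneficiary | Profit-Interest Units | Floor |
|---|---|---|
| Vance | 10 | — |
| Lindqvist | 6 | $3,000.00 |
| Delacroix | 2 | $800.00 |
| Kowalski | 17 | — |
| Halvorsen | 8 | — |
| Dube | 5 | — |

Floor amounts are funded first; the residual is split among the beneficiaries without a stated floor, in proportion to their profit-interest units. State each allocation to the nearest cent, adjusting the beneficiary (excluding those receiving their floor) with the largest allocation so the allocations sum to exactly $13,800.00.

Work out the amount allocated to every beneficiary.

Guaranteed amounts: Lindqvist $3,000.00; Delacroix $800.00. Balance $10,000.00.
Balance split over remaining profit-interest units 40: Vance 2,500.0000 → $2,500.00; Kowalski 4,250.0000 → $4,250.00; Halvorsen 2,000.0000 → $2,000.00; Dube 1,250.0000 → $1,250.00.

Vance: $2,500.00 · Lindqvist: $3,000.00 · Delacroix: $800.00 · Kowalski: $4,250.00 · Halvorsen: $2,000.00 · Dube: $1,250.00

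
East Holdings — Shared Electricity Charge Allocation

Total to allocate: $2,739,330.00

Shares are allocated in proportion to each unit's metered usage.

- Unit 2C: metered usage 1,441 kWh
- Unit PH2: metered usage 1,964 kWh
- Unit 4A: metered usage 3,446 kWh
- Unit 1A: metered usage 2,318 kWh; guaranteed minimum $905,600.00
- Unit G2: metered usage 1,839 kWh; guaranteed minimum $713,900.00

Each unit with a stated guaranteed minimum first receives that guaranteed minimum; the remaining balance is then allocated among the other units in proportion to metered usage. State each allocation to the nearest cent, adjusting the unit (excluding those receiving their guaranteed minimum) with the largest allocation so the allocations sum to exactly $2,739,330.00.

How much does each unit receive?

Guaranteed amounts: Unit 1A $905,600.00; Unit G2 $713,900.00. Remaining pool $1,119,830.00.
Remaining pool split over remaining metered usage 6,851: Unit 2C 235,538.6119 → $235,538.61; Unit PH2 321,025.5612 → $321,025.56; Unit 4A 563,265.8269 → $563,265.83.

Unit 2C: $235,538.61; Unit PH2: $321,025.56; Unit 4A: $563,265.83; Unit 1A: $905,600.00; Unit G2: $713,900.00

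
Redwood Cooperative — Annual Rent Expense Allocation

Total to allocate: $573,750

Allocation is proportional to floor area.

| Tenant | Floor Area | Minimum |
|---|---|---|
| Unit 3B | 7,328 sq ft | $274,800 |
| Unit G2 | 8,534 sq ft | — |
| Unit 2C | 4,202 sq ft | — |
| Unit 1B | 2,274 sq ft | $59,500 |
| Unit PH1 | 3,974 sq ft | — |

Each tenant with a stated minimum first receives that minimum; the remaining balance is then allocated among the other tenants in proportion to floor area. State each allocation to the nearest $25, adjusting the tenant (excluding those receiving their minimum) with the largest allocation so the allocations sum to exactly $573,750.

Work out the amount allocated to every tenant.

Unit 3B: $274,800 | Unit G2: $122,275 | Unit 2C: $60,225 | Unit 1B: $59,500 | Unit PH1: $56,950

Fund the minimums — Unit 3B $274,800; Unit 1B $59,500. Remaining pool $239,450.
Remaining pool split over remaining floor area 16,710: Unit G2 122,290.02 → $122,300; Unit 2C 60,213.58 → $60,225; Unit PH1 56,946.40 → $56,950.
Rounding difference −$25 applied to Unit G2 → $122,275.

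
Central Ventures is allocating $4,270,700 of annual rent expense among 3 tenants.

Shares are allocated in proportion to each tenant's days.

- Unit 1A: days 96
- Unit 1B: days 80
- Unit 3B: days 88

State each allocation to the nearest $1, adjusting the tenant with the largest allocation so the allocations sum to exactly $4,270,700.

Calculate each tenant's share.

Combined days = 264.
Proportional shares: Unit 1A 96/264 × $4,270,700 = 1,552,981.82; Unit 1B 80/264 × $4,270,700 = 1,294,151.52; Unit 3B 88/264 × $4,270,700 = 1,423,566.67.
After rounding ($1): Unit 1A $1,552,982; Unit 1B $1,294,152; Unit 3B $1,423,567. Sum = $4,270,701.
Difference $4,270,700 − $4,270,701 = −$1 applied to largest allocation (Unit 1A): Unit 1A becomes $1,552,981.

Unit 1A: $1,552,981 · Unit 1B: $1,294,152 · Unit 3B: $1,423,567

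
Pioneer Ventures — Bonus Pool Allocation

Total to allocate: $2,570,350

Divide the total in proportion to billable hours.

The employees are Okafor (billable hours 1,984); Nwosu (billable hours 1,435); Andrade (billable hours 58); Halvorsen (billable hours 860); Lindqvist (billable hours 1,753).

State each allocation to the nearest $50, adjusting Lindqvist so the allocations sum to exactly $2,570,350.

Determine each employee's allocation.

Total billable hours = 6,090.
Pro-rata amounts: Okafor 1,984/6,090 × $2,570,350 = 837,368.54; Nwosu 1,435/6,090 × $2,570,350 = 605,657.18; Andrade 58/6,090 × $2,570,350 = 24,479.52; Halvorsen 860/6,090 × $2,570,350 = 362,972.25; Lindqvist 1,753/6,090 × $2,570,350 = 739,872.50.
After rounding ($50): Okafor $837,350; Nwosu $605,650; Andrade $24,500; Halvorsen $362,950; Lindqvist $739,850. Sum = $2,570,300.
Difference $2,570,350 − $2,570,300 = +$50 applied to Lindqvist: Lindqvist becomes $739,900.

Okafor: $837,350 | Nwosu: $605,650 | Andrade: $24,500 | Halvorsen: $362,950 | Lindqvist: $739,900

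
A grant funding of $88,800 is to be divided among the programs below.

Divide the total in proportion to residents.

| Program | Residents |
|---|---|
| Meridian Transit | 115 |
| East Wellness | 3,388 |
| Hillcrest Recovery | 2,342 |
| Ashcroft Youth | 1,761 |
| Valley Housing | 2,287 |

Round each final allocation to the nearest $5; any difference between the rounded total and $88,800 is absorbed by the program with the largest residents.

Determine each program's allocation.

Meridian Transit: $1,030 | East Wellness: $30,415 | Hillcrest Recovery: $21,020 | Ashcroft Youth: $15,805 | Valley Housing: $20,530

Total residents = 9,893.
Raw shares: Meridian Transit 115/9,893 × $88,800 = 1,032.25; East Wellness 3,388/9,893 × $88,800 = 30,410.84; Hillcrest Recovery 2,342/9,893 × $88,800 = 21,021.89; Ashcroft Youth 1,761/9,893 × $88,800 = 15,806.81; Valley Housing 2,287/9,893 × $88,800 = 20,528.21.
Rounded to nearest $5: Meridian Transit $1,030; East Wellness $30,410; Hillcrest Recovery $21,020; Ashcroft Youth $15,805; Valley Housing $20,530. Sum = $88,795.
Difference $88,800 − $88,795 = +$5 applied to largest residents (East Wellness): East Wellness becomes $30,415.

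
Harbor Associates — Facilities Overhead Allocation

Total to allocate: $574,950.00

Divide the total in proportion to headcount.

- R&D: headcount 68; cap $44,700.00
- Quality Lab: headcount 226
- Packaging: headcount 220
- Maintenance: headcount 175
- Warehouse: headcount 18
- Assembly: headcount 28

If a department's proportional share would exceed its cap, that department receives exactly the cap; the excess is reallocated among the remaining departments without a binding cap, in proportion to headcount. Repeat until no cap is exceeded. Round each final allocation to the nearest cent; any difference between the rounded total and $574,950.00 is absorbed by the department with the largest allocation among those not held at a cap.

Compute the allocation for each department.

R&D: $44,700.00; Quality Lab: $179,664.92; Packaging: $174,895.05; Maintenance: $139,121.06; Warehouse: $14,309.60; Assembly: $22,259.37

Total headcount = 735.
Pro-rata shares before constraints: R&D 53,192.6531; Quality Lab 176,787.3469; Packaging 172,093.8776; Maintenance 136,892.8571; Warehouse 14,080.4082; Assembly 21,902.8571.
Held at cap: R&D ($44,700.00); balance $530,250.00 reallocated over remaining headcount 667.
Redistributed shares: Quality Lab 179,664.9175 → $179,664.92; Packaging 174,895.0525 → $174,895.05; Maintenance 139,121.0645 → $139,121.06; Warehouse 14,309.5952 → $14,309.60; Assembly 22,259.3703 → $22,259.37.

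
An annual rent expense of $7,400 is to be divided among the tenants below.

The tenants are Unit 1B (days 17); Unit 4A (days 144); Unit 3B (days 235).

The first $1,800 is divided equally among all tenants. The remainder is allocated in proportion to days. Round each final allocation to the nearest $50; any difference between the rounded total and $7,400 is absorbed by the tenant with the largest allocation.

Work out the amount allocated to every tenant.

First tranche $1,800 split equally: $600 each.
Remainder $5,600 by days (total 396): Unit 1B 240.40 → $250; Unit 4A 2,036.36 → $2,050; Unit 3B 3,323.23 → $3,300.
Totals: Unit 1B $600 + $250 = $850; Unit 4A $600 + $2,050 = $2,650; Unit 3B $600 + $3,300 = $3,900.

Unit 1B: $850 | Unit 4A: $2,650 | Unit 3B: $3,900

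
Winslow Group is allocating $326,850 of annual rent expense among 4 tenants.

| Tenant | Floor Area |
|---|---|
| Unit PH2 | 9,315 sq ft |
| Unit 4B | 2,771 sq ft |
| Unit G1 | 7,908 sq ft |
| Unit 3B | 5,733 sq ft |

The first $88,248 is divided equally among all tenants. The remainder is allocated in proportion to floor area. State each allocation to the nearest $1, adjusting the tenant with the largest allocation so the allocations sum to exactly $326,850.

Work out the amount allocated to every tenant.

Equal tier: $88,248 ÷ 4 = $22,062 apiece.
Remainder $238,602 by floor area (total 25,727): Unit PH2 86,390.86 → $86,391; Unit 4B 25,699.31 → $25,699; Unit G1 73,341.80 → $73,342; Unit 3B 53,170.03 → $53,170.
Totals: Unit PH2 $22,062 + $86,391 = $108,453; Unit 4B $22,062 + $25,699 = $47,761; Unit G1 $22,062 + $73,342 = $95,404; Unit 3B $22,062 + $53,170 = $75,232.

Unit PH2: $108,453 · Unit 4B: $47,761 · Unit G1: $95,404 · Unit 3B: $75,232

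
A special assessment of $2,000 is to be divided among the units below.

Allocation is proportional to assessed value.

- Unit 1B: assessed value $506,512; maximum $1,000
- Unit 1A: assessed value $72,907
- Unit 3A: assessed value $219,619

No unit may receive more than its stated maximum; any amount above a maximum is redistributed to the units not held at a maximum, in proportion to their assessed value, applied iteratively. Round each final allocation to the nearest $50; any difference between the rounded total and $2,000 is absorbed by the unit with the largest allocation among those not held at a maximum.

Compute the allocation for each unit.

Total assessed value = 799,038.
Pro-rata shares before constraints: Unit 1B 1,267.80; Unit 1A 182.49; Unit 3A 549.71.
Cap binds for Unit 1B ($1,000); remaining pool $1,000 reallocated over remaining assessed value 292,526.
Redistributed shares: Unit 1A 249.23 → $250; Unit 3A 750.77 → $750.

Unit 1B: $1,000 | Unit 1A: $250 | Unit 3A: $750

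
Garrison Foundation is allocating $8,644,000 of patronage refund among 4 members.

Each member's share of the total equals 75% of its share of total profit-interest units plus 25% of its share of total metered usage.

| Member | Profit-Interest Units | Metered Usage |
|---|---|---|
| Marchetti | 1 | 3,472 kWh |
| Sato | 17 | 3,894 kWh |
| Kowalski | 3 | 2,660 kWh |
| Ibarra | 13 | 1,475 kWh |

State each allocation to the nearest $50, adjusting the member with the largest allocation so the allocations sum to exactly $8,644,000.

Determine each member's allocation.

Marchetti: $843,050; Sato: $3,973,150; Kowalski: $1,071,850; Ibarra: $2,755,950

Profit-interest units total 34; metered usage total 11,501.
Composite weights (75% profit-interest units + 25% metered usage): Marchetti 0.0975; Sato 0.4596; Kowalski 0.1240; Ibarra 0.3188.
Unrounded shares: Marchetti 843,053.83; Sato 3,973,169.77; Kowalski 1,071,834.65; Ibarra 2,755,941.76.
Rounded to nearest $50: Marchetti $843,050; Sato $3,973,150; Kowalski $1,071,850; Ibarra $2,755,950. Sum = $8,644,000.
Sum already equals the total — no adjustment.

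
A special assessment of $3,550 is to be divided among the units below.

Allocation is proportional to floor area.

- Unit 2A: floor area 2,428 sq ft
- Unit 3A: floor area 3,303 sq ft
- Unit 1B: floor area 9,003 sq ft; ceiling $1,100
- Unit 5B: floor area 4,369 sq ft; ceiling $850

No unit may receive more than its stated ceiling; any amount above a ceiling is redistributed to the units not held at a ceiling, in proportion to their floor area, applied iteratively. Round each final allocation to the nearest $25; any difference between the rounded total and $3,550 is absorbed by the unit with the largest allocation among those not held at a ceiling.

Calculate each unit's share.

Unit 2A: $675 · Unit 3A: $925 · Unit 1B: $1,100 · Unit 5B: $850

Floor area total: 19,103.
Proportional shares (ignoring caps): Unit 2A 451.21; Unit 3A 613.81; Unit 1B 1,673.07; Unit 5B 811.91.
Held at cap: Unit 1B ($1,100); residual $2,450 reallocated over remaining floor area 10,100.
Held at cap: Unit 5B ($850); residual $1,600 reallocated over remaining floor area 5,731.
Shares after redistribution: Unit 2A 677.86 → $675; Unit 3A 922.14 → $925.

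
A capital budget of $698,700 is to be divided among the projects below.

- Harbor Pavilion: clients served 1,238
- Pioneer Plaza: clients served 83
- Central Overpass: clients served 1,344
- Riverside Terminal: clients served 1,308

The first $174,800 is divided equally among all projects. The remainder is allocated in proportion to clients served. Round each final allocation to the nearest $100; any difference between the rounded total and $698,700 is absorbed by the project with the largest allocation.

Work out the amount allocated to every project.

First tranche $174,800 split equally: $43,700 each.
Remainder $523,900 by clients served (total 3,973): Harbor Pavilion 163,248.98 → $163,200; Pioneer Plaza 10,944.80 → $10,900; Central Overpass 177,226.68 → $177,200; Riverside Terminal 172,479.54 → $172,500.
Rounding difference +$100 on remainder applied to Central Overpass.
Totals: Harbor Pavilion $43,700 + $163,200 = $206,900; Pioneer Plaza $43,700 + $10,900 = $54,600; Central Overpass $43,700 + $177,300 = $221,000; Riverside Terminal $43,700 + $172,500 = $216,200.

Harbor Pavilion: $206,900 | Pioneer Plaza: $54,600 | Central Overpass: $221,000 | Riverside Terminal: $216,200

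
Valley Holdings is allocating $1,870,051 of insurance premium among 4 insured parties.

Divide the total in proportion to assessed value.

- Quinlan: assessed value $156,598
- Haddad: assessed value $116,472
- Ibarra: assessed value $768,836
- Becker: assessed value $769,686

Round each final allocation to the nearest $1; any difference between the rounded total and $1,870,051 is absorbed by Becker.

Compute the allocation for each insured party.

Sum of assessed value: 1,811,592.
Pro-rata amounts: Quinlan 156,598/1,811,592 × $1,870,051 = 161,651.32; Haddad 116,472/1,811,592 × $1,870,051 = 120,230.48; Ibarra 768,836/1,811,592 × $1,870,051 = 793,645.88; Becker 769,686/1,811,592 × $1,870,051 = 794,523.31.
Rounded to nearest $1: Quinlan $161,651; Haddad $120,230; Ibarra $793,646; Becker $794,523. Sum = $1,870,050.
Difference $1,870,051 − $1,870,050 = +$1 applied to Becker: Becker becomes $794,524.

Quinlan: $161,651 | Haddad: $120,230 | Ibarra: $793,646 | Becker: $794,524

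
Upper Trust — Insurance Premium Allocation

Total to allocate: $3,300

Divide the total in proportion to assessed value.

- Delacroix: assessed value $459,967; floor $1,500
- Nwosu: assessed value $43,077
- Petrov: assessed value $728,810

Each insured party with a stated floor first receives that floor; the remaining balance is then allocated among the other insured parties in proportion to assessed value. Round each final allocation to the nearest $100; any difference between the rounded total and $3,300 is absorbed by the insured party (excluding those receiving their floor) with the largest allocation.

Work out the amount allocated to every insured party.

Delacroix: $1,500 | Nwosu: $100 | Petrov: $1,700

Fund the minimums — Delacroix $1,500. Balance $1,800.
Balance split over remaining assessed value 771,887: Nwosu 100.45 → $100; Petrov 1,699.55 → $1,700.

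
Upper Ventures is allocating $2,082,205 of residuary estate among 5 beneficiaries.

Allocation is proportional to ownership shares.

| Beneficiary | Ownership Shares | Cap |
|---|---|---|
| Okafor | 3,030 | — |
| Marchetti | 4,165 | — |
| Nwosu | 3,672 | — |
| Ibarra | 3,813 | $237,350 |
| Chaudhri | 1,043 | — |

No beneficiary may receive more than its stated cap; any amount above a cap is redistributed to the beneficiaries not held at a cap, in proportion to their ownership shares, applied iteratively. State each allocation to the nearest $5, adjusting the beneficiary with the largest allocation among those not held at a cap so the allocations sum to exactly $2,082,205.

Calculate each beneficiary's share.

Okafor: $469,345; Marchetti: $645,160; Nwosu: $568,790; Ibarra: $237,350; Chaudhri: $161,560

Sum of ownership shares: 15,723.
Proportional shares (ignoring caps): Okafor 401,264.46; Marchetti 551,573.10; Nwosu 486,284.85; Ibarra 504,957.56; Chaudhri 138,125.03.
Cap binds for Ibarra ($237,350); residual $1,844,855 reallocated over remaining ownership shares 11,910.
Redistributed shares: Okafor 469,345.98 → $469,345; Marchetti 645,157.10 → $645,155; Nwosu 568,791.57 → $568,790; Chaudhri 161,560.35 → $161,560.
Rounding difference +$5 applied to Marchetti → $645,160.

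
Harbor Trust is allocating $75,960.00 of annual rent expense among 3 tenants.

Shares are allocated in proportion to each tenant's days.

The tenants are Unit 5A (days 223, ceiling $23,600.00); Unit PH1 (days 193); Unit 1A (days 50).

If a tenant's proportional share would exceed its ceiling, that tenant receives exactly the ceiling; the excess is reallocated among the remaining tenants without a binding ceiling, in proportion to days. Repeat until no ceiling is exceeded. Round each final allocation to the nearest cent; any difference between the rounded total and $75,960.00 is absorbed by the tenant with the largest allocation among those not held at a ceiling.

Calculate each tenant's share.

Unit 5A: $23,600.00 | Unit PH1: $41,586.34 | Unit 1A: $10,773.66

Total days = 466.
Proportional shares (ignoring caps): Unit 5A 36,349.9571; Unit PH1 31,459.8283; Unit 1A 8,150.2146.
Capped: Unit 5A ($23,600.00); remaining pool $52,360.00 reallocated over remaining days 243.
Shares after redistribution: Unit PH1 41,586.3374 → $41,586.34; Unit 1A 10,773.6626 → $10,773.66.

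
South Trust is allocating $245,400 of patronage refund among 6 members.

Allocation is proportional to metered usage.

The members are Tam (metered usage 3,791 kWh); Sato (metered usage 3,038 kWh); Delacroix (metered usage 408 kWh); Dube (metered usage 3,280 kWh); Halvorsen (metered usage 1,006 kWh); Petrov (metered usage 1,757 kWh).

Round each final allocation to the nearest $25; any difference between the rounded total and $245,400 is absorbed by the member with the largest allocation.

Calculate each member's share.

Combined metered usage = 13,280.
Proportional shares: Tam 3,791/13,280 × $245,400 = 70,053.57; Sato 3,038/13,280 × $245,400 = 56,138.95; Delacroix 408/13,280 × $245,400 = 7,539.40; Dube 3,280/13,280 × $245,400 = 60,610.84; Halvorsen 1,006/13,280 × $245,400 = 18,589.79; Petrov 1,757/13,280 × $245,400 = 32,467.45.
After rounding ($25): Tam $70,050; Sato $56,150; Delacroix $7,550; Dube $60,600; Halvorsen $18,600; Petrov $32,475. Sum = $245,425.
Difference $245,400 − $245,425 = −$25 applied to largest allocation (Tam): Tam becomes $70,025.

Tam: $70,025 | Sato: $56,150 | Delacroix: $7,550 | Dube: $60,600 | Halvorsen: $18,600 | Petrov: $32,475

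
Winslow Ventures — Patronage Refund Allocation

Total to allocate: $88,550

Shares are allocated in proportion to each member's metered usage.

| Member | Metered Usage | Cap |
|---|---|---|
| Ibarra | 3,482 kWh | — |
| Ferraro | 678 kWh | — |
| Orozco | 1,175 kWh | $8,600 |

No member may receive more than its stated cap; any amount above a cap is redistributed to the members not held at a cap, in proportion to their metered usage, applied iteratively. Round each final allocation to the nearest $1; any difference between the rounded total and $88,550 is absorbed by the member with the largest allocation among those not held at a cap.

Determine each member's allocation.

Ibarra: $66,920; Ferraro: $13,030; Orozco: $8,600

Total metered usage = 5,335.
Unconstrained shares: Ibarra 57,794.02; Ferraro 11,253.40; Orozco 19,502.58.
Capped: Orozco ($8,600); residual $79,950 reallocated over remaining metered usage 4,160.
Shares after redistribution: Ibarra 66,919.69 → $66,920; Ferraro 13,030.31 → $13,030.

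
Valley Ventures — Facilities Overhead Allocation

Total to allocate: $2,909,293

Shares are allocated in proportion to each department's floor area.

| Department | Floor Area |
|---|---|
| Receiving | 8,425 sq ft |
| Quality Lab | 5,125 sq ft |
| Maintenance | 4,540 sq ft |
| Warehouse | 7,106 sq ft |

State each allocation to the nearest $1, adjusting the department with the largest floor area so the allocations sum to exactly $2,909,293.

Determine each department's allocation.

Receiving: $972,804 | Quality Lab: $591,766 | Maintenance: $524,218 | Warehouse: $820,505

Sum of floor area: 25,196.
Proportional shares: Receiving 8,425/25,196 × $2,909,293 = 972,804.95; Quality Lab 5,125/25,196 × $2,909,293 = 591,765.62; Maintenance 4,540/25,196 × $2,909,293 = 524,217.74; Warehouse 7,106/25,196 × $2,909,293 = 820,504.69.
After rounding ($1): Receiving $972,805; Quality Lab $591,766; Maintenance $524,218; Warehouse $820,505. Sum = $2,909,294.
Difference $2,909,293 − $2,909,294 = −$1 applied to largest floor area (Receiving): Receiving becomes $972,804.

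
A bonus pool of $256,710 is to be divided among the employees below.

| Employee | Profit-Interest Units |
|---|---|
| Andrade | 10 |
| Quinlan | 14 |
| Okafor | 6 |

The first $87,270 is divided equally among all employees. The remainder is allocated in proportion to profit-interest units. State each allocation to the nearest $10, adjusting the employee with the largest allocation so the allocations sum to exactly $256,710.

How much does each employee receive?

Andrade: $85,570; Quinlan: $108,160; Okafor: $62,980

First tranche $87,270 split equally: $29,090 each.
Remainder $169,440 by profit-interest units (total 30): Andrade 56,480.00 → $56,480; Quinlan 79,072.00 → $79,070; Okafor 33,888.00 → $33,890.
Totals: Andrade $29,090 + $56,480 = $85,570; Quinlan $29,090 + $79,070 = $108,160; Okafor $29,090 + $33,890 = $62,980.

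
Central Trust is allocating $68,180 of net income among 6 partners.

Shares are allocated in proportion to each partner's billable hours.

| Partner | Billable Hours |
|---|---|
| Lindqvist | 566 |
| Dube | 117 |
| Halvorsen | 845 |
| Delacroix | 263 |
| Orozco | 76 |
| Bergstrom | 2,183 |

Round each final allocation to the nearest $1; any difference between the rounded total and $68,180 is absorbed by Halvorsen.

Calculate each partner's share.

Lindqvist: $9,528; Dube: $1,970; Halvorsen: $14,226; Delacroix: $4,427; Orozco: $1,279; Bergstrom: $36,750

Combined billable hours = 4,050.
Unrounded shares: Lindqvist 566/4,050 × $68,180 = 9,528.37; Dube 117/4,050 × $68,180 = 1,969.64; Halvorsen 845/4,050 × $68,180 = 14,225.21; Delacroix 263/4,050 × $68,180 = 4,427.49; Orozco 76/4,050 × $68,180 = 1,279.43; Bergstrom 2,183/4,050 × $68,180 = 36,749.86.
After rounding ($1): Lindqvist $9,528; Dube $1,970; Halvorsen $14,225; Delacroix $4,427; Orozco $1,279; Bergstrom $36,750. Sum = $68,179.
Difference $68,180 − $68,179 = +$1 applied to Halvorsen: Halvorsen becomes $14,226.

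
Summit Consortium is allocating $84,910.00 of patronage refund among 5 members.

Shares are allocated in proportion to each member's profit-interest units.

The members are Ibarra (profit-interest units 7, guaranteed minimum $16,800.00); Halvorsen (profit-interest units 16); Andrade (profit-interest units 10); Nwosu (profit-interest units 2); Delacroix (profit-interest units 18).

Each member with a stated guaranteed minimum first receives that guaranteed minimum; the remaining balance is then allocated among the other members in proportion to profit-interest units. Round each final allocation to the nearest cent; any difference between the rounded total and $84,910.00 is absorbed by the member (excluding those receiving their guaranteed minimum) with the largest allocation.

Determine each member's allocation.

Ibarra: $16,800.00 | Halvorsen: $23,690.43 | Andrade: $14,806.52 | Nwosu: $2,961.30 | Delacroix: $26,651.75

Fund the minimums — Ibarra $16,800.00. Balance $68,110.00.
Balance split over remaining profit-interest units 46: Halvorsen 23,690.4348 → $23,690.43; Andrade 14,806.5217 → $14,806.52; Nwosu 2,961.3043 → $2,961.30; Delacroix 26,651.7391 → $26,651.74.
Rounding difference +$0.01 applied to Delacroix → $26,651.75.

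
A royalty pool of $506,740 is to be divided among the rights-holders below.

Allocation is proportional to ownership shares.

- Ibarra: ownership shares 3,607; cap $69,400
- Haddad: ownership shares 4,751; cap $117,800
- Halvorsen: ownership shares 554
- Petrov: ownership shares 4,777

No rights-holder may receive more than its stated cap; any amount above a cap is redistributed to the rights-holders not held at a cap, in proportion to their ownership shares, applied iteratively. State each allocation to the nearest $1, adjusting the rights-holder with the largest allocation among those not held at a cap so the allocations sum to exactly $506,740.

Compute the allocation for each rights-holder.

Combined ownership shares = 13,689.
Proportional shares (ignoring caps): Ibarra 133,524.08; Haddad 175,872.73; Halvorsen 20,508.00; Petrov 176,835.19.
Cap binds for Ibarra ($69,400), Haddad ($117,800); remaining pool $319,540 reallocated over remaining ownership shares 5,331.
Redistributed shares: Halvorsen 33,206.75 → $33,207; Petrov 286,333.25 → $286,333.

Ibarra: $69,400 | Haddad: $117,800 | Halvorsen: $33,207 | Petrov: $286,333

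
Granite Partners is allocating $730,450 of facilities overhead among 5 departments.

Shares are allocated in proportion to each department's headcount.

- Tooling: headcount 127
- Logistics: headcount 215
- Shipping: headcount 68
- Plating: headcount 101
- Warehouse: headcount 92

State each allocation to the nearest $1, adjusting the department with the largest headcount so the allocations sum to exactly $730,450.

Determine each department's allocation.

Combined headcount = 603.
Pro-rata amounts: Tooling 127/603 × $730,450 = 153,842.70; Logistics 215/603 × $730,450 = 260,442.37; Shipping 68/603 × $730,450 = 82,372.47; Plating 101/603 × $730,450 = 122,347.35; Warehouse 92/603 × $730,450 = 111,445.11.
Rounded to nearest $1: Tooling $153,843; Logistics $260,442; Shipping $82,372; Plating $122,347; Warehouse $111,445. Sum = $730,449.
Difference $730,450 − $730,449 = +$1 applied to largest headcount (Logistics): Logistics becomes $260,443.

Tooling: $153,843 | Logistics: $260,443 | Shipping: $82,372 | Plating: $122,347 | Warehouse: $111,445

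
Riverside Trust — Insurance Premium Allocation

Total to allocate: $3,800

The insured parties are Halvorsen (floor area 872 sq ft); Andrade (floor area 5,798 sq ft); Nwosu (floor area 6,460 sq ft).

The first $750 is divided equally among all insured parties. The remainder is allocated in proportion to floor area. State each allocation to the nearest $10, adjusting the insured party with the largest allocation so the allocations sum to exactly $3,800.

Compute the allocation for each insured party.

First tranche $750 split equally: $250 each.
Remainder $3,050 by floor area (total 13,130): Halvorsen 202.56 → $200; Andrade 1,346.83 → $1,350; Nwosu 1,500.61 → $1,500.
Totals: Halvorsen $250 + $200 = $450; Andrade $250 + $1,350 = $1,600; Nwosu $250 + $1,500 = $1,750.

Halvorsen: $450; Andrade: $1,600; Nwosu: $1,750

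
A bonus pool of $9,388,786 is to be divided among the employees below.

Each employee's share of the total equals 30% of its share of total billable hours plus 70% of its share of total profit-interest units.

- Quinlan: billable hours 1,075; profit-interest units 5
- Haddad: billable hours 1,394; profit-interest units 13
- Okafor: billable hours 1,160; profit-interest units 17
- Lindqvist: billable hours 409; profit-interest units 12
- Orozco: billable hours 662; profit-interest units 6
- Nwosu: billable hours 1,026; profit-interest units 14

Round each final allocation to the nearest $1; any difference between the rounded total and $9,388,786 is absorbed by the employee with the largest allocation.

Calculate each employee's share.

Quinlan: $1,019,255 | Haddad: $1,960,906 | Okafor: $2,238,168 | Lindqvist: $1,378,290 | Orozco: $914,190 | Nwosu: $1,877,977

Billable hours total 5,726; profit-interest units total 67.
Combined weights (30% billable hours + 70% profit-interest units): Quinlan 0.1086; Haddad 0.2089; Okafor 0.2384; Lindqvist 0.1468; Orozco 0.0974; Nwosu 0.2000.
Raw shares: Quinlan 1,019,254.55; Haddad 1,960,905.91; Okafor 2,238,167.82; Lindqvist 1,378,289.80; Orozco 914,190.46; Nwosu 1,877,977.46.
Rounded to nearest $1: Quinlan $1,019,255; Haddad $1,960,906; Okafor $2,238,168; Lindqvist $1,378,290; Orozco $914,190; Nwosu $1,877,977. Sum = $9,388,786.
Rounded total matches; no reconciliation needed.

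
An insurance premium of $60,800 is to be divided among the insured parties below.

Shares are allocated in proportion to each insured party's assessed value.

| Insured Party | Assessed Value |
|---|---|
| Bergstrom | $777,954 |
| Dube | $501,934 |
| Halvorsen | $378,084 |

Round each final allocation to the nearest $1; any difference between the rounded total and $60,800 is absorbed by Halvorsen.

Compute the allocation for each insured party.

Total assessed value = 1,657,972.
Raw shares: Bergstrom 777,954/1,657,972 × $60,800 = 28,528.59; Dube 501,934/1,657,972 × $60,800 = 18,406.58; Halvorsen 378,084/1,657,972 × $60,800 = 13,864.83.
Rounded to nearest $1: Bergstrom $28,529; Dube $18,407; Halvorsen $13,865. Sum = $60,801.
Difference $60,800 − $60,801 = −$1 applied to Halvorsen: Halvorsen becomes $13,864.

Bergstrom: $28,529 · Dube: $18,407 · Halvorsen: $13,864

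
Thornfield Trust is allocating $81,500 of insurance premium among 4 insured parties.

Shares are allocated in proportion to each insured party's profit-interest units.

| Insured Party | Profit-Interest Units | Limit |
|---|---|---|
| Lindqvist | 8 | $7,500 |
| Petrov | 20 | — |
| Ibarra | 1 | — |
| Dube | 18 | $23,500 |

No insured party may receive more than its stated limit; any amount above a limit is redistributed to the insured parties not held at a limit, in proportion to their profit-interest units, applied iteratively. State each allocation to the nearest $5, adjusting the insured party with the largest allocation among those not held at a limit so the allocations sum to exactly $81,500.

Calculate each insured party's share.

Lindqvist: $7,500; Petrov: $48,095; Ibarra: $2,405; Dube: $23,500

Sum of profit-interest units: 47.
Proportional shares (ignoring caps): Lindqvist 13,872.34; Petrov 34,680.85; Ibarra 1,734.04; Dube 31,212.77.
Cap binds for Lindqvist ($7,500), Dube ($23,500); balance $50,500 reallocated over remaining profit-interest units 21.
Redistributed shares: Petrov 48,095.24 → $48,095; Ibarra 2,404.76 → $2,405.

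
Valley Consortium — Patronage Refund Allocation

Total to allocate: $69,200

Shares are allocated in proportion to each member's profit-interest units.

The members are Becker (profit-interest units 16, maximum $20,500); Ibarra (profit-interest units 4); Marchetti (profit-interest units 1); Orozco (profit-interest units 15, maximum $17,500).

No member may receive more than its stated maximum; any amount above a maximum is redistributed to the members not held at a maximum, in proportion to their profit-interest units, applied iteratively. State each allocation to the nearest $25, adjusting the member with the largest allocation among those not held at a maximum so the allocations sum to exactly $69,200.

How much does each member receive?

Combined profit-interest units = 36.
Pro-rata shares before constraints: Becker 30,755.56; Ibarra 7,688.89; Marchetti 1,922.22; Orozco 28,833.33.
Held at cap: Becker ($20,500), Orozco ($17,500); residual $31,200 reallocated over remaining profit-interest units 5.
Redistributed shares: Ibarra 24,960.00 → $24,950; Marchetti 6,240.00 → $6,250.

Becker: $20,500 | Ibarra: $24,950 | Marchetti: $6,250 | Orozco: $17,500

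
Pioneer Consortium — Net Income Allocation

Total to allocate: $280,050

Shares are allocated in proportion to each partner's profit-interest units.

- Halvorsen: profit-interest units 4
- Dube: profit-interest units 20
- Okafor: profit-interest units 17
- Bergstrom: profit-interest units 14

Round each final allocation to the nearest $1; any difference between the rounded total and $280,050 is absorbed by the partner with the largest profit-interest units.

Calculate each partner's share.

Halvorsen: $20,367 · Dube: $101,837 · Okafor: $86,561 · Bergstrom: $71,285

Combined profit-interest units = 4 + 20 + 17 + 14 = 55.
Proportional shares: Halvorsen 20,367.27; Dube 101,836.36; Okafor 86,560.91; Bergstrom 71,285.45.
Rounded to nearest $1: Halvorsen $20,367; Dube $101,836; Okafor $86,561; Bergstrom $71,285. Sum = $280,049.
Difference $280,050 − $280,049 = +$1 applied to largest profit-interest units (Dube): Dube becomes $101,837.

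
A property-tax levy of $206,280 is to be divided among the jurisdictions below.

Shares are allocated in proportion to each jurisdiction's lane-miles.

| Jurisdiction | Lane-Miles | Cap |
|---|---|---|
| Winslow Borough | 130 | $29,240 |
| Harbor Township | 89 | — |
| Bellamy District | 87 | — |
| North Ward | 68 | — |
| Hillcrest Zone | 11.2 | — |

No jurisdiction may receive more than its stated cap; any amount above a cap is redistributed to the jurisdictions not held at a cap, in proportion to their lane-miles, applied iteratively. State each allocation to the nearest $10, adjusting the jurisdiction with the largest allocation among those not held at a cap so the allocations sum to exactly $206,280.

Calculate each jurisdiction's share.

Combined lane-miles = 385.2.
Unconstrained shares: Winslow Borough 69,616.82; Harbor Township 47,660.75; Bellamy District 46,589.72; North Ward 36,414.95; Hillcrest Zone 5,997.76.
Capped: Winslow Borough ($29,240); balance $177,040 reallocated over remaining lane-miles 255.2.
Shares after redistribution: Harbor Township 61,742.01 → $61,740; Bellamy District 60,354.55 → $60,350; North Ward 47,173.67 → $47,170; Hillcrest Zone 7,769.78 → $7,770.
Rounding difference +$10 applied to Harbor Township → $61,750.

Winslow Borough: $29,240 | Harbor Township: $61,750 | Bellamy District: $60,350 | North Ward: $47,170 | Hillcrest Zone: $7,770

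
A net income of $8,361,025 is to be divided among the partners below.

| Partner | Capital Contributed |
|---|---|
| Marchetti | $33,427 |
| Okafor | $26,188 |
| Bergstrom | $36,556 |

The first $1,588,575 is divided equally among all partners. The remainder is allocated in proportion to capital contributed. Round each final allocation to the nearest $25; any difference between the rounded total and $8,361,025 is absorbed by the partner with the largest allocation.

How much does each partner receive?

First tranche $1,588,575 split equally: $529,525 each.
Remainder $6,772,450 by capital contributed (total 96,171): Marchetti 2,353,959.99 → $2,353,950; Okafor 1,844,182.97 → $1,844,175; Bergstrom 2,574,307.04 → $2,574,300.
Rounding difference +$25 on remainder applied to Bergstrom.
Totals: Marchetti $529,525 + $2,353,950 = $2,883,475; Okafor $529,525 + $1,844,175 = $2,373,700; Bergstrom $529,525 + $2,574,325 = $3,103,850.

Marchetti: $2,883,475 · Okafor: $2,373,700 · Bergstrom: $3,103,850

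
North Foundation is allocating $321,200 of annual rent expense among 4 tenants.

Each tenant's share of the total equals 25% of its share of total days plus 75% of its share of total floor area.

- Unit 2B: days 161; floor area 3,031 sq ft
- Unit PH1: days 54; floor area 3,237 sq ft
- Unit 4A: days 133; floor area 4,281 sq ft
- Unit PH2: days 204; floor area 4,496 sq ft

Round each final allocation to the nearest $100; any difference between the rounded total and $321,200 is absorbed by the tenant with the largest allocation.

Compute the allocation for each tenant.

Days total 552; floor area total 15,045.
Composite weights (25% days + 75% floor area): Unit 2B 0.2240; Unit PH1 0.1858; Unit 4A 0.2736; Unit PH2 0.3165.
Raw shares: Unit 2B 71,953.10; Unit PH1 59,686.16; Unit 4A 87,894.86; Unit PH2 101,665.88.
Rounded to nearest $100: Unit 2B $72,000; Unit PH1 $59,700; Unit 4A $87,900; Unit PH2 $101,700. Sum = $321,300.
Difference $321,200 − $321,300 = −$100 applied to largest allocation (Unit PH2): Unit PH2 becomes $101,600.

Unit 2B: $72,000; Unit PH1: $59,700; Unit 4A: $87,900; Unit PH2: $101,600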